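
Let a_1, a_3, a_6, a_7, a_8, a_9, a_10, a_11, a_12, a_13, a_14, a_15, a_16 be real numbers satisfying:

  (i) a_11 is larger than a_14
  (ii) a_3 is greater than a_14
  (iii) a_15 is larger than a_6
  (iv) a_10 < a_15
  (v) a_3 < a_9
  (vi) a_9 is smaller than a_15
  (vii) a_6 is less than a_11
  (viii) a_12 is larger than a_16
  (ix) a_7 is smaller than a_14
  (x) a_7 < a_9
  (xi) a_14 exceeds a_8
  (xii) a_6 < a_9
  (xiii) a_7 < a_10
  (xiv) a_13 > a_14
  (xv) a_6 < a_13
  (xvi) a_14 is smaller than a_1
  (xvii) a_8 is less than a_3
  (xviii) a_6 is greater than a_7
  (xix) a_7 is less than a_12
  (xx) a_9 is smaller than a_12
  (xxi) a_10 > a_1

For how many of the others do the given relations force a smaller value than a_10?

The elements the relations force below a_10 are a_7, a_8, a_14, a_1 — no chain reaches any other.
That is 4.

4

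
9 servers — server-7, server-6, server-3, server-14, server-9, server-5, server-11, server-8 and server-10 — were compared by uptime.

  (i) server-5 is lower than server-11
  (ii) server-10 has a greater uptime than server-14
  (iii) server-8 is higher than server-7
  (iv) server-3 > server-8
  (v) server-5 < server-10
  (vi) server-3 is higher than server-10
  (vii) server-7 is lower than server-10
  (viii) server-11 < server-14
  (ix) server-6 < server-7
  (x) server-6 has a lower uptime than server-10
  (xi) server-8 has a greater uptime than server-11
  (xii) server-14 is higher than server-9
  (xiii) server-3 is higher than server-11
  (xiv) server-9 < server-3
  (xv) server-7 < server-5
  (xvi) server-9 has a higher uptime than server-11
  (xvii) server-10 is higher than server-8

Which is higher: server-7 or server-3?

server-3

server-7 < server-5 and server-5 < server-11 give server-7 < server-11.
With server-11 < server-8: server-7 < server-5 < server-11 < server-8.
With server-8 < server-10: server-7 < server-5 < server-11 < server-8 < server-10.
With server-10 < server-3: server-7 < server-5 < server-11 < server-8 < server-10 < server-3.
So server-7 < server-3; server-3 is the higher of the two.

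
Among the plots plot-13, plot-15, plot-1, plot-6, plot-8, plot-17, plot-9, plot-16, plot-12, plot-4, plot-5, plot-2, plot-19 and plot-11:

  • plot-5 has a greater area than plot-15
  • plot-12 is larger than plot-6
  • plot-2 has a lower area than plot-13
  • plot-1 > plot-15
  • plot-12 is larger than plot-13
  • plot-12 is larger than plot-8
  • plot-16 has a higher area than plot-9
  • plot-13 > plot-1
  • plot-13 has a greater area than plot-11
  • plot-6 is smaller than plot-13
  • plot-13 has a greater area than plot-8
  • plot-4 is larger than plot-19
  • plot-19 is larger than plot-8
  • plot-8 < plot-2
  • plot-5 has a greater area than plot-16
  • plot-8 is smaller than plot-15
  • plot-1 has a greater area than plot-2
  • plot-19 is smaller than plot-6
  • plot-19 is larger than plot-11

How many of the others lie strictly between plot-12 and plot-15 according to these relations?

2

Chaining upward from plot-15 reaches: plot-5, plot-1, plot-13.
Chaining downward from plot-12 reaches: plot-8, plot-11, plot-19, plot-2, plot-1, plot-6, plot-13.
Strictly between plot-15 and plot-12 are those in both lists: plot-1, plot-13 — 2 elements.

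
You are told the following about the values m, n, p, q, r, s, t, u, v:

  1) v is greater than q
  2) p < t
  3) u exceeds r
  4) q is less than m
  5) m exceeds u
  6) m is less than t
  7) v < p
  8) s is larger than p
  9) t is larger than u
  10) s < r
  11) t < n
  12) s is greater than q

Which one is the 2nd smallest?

The consecutive relations fix a unique order: q < v < p < s < r < u < m < t < n.
The 2nd smallest is v.

v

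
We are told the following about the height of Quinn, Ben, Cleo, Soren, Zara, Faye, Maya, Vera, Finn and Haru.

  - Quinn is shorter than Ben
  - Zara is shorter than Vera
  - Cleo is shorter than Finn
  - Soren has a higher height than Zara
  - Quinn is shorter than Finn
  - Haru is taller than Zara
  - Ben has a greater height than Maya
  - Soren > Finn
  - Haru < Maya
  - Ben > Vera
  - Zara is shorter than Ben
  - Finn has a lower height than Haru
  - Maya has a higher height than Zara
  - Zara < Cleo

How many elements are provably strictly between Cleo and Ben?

The relations place Cleo below Ben. An element lies strictly between them when it is forced above Cleo and also forced below Ben.
Above Cleo: {Finn, Soren, Haru, Maya}. Below Ben: {Zara, Quinn, Vera, Finn, Haru, Maya}.
Intersection: {Finn, Haru, Maya} — 3.

3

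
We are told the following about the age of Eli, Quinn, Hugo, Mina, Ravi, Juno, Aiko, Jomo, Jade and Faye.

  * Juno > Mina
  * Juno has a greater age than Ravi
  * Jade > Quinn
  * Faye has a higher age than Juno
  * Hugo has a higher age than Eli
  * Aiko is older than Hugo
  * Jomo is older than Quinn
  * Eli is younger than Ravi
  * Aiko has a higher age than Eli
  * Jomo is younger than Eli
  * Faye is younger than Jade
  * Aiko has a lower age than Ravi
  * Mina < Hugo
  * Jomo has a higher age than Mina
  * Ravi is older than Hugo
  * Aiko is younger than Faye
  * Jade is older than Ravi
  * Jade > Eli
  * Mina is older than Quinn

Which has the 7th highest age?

Eli

The consecutive relations fix a unique order: Quinn < Mina < Jomo < Eli < Hugo < Aiko < Ravi < Juno < Faye < Jade.
Counting 7 from the largest end gives Eli.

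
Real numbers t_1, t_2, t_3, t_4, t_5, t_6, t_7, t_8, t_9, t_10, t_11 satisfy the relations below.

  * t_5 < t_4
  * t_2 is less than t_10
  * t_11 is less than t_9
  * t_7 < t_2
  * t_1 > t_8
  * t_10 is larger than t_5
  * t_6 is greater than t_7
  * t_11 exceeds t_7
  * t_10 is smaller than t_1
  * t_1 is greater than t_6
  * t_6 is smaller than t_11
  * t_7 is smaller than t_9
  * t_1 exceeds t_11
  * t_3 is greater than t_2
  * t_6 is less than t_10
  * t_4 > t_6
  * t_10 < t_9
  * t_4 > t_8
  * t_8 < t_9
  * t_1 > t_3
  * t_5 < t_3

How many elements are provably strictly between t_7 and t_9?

4

Chaining upward from t_7 reaches: t_2, t_6, t_11, t_4, t_3, t_10, t_1.
Chaining downward from t_9 reaches: t_2, t_5, t_8, t_6, t_11, t_10.
Strictly between t_7 and t_9 are those in both lists: t_2, t_6, t_11, t_10 — 4 elements.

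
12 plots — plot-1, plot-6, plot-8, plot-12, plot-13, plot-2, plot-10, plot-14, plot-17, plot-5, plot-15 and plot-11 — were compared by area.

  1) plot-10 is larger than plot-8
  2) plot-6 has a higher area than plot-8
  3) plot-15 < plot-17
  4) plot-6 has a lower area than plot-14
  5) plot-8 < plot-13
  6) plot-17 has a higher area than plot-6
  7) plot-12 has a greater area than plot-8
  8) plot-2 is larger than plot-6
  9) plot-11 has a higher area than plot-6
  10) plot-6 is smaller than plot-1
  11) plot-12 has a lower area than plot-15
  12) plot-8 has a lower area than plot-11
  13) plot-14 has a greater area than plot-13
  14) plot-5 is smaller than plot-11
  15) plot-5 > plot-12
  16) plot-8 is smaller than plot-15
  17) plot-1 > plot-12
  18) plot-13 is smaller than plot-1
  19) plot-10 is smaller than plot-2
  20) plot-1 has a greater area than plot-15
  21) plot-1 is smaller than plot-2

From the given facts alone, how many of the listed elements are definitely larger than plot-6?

From plot-6 the given relations immediately reach plot-1, plot-17, plot-14, plot-11, plot-2.
No other element is forced above plot-6 by the given relations, so the count is 5.

5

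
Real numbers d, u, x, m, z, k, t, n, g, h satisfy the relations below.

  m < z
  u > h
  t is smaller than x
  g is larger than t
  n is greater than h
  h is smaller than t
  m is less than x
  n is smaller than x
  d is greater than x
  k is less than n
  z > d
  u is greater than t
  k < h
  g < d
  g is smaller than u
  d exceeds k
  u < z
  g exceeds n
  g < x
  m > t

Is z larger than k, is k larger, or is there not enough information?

The relevant relations are k < h; h < t; t < m; m < x; x < d; d < z.
Chaining these gives k < h < t < m < x < d < z.
So z is larger.

z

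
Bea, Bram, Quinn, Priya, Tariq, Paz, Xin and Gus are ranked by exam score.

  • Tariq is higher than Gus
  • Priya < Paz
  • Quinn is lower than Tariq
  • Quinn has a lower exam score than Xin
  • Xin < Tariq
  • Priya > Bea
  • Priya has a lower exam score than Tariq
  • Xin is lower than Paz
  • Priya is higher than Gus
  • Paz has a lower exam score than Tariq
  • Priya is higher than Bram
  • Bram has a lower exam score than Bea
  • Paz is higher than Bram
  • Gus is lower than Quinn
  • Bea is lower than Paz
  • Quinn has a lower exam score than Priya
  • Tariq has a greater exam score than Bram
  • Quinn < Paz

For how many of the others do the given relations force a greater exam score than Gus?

5

From Gus the given relations immediately reach Quinn, Priya, Tariq.
From those, Xin, Paz — 5 in total.
No other element is forced above Gus by the given relations, so the count is 5.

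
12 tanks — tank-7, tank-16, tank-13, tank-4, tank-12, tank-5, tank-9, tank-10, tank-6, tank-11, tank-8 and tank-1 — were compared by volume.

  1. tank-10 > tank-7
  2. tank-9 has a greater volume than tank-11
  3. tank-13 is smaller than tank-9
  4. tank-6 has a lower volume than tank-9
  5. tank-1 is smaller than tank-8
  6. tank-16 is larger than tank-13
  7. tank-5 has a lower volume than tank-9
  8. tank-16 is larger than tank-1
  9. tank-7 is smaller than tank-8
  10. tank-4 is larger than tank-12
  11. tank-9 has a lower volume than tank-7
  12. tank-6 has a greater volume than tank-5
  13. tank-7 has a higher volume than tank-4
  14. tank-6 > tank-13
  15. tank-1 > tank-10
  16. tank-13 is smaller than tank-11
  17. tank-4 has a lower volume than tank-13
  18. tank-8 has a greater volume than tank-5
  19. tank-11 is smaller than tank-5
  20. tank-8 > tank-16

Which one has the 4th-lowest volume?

tank-11

Piecing the relations together gives one ordering: tank-12 < tank-4 < tank-13 < tank-11 < tank-5 < tank-6 < tank-9 < tank-7 < tank-10 < tank-1 < tank-16 < tank-8.
Counting 4 from the smallest end gives tank-11.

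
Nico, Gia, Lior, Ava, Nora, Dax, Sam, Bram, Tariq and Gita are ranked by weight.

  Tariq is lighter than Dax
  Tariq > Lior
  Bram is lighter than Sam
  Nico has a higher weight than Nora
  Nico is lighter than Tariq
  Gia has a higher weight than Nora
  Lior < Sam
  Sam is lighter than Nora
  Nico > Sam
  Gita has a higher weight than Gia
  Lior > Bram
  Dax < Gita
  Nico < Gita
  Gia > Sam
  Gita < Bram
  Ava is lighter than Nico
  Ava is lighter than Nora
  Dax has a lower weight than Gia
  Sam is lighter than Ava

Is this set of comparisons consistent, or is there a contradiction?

We have Gita < Bram stated directly, yet also Bram < Lior < Sam < Ava < Nora < Nico < Tariq < Dax < Gia < Gita by chaining the others — so Bram < Gita. Contradiction.

inconsistent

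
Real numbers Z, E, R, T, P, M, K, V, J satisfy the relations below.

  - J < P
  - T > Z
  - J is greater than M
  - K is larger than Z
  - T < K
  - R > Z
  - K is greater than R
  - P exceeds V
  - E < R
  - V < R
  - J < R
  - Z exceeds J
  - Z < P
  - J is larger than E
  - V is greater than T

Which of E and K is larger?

K

Chaining the given relations: E < J < Z < T < V < R < K.
So E < K; K is the larger of the two.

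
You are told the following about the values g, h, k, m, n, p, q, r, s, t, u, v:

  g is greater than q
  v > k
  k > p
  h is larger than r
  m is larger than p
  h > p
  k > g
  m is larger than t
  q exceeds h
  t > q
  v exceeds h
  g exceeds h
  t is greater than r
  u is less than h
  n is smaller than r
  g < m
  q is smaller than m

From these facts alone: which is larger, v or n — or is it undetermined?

Link the given pairs in sequence: n < r; r < h; h < q; q < g; g < k; k < v.
Together: n < r < h < q < g < k < v.
So v is larger.

v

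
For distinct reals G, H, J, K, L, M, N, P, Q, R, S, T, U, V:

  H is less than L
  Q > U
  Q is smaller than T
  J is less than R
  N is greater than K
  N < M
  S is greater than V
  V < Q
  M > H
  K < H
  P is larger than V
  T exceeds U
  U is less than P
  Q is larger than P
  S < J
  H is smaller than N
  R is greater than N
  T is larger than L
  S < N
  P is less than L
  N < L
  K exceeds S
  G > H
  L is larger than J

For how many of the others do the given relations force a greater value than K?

Directly above K: H, N.
One step further: G, R, M, L (6 so far).
One step further: T (7 so far).
No other element is forced above K by the given relations, so the count is 7.

7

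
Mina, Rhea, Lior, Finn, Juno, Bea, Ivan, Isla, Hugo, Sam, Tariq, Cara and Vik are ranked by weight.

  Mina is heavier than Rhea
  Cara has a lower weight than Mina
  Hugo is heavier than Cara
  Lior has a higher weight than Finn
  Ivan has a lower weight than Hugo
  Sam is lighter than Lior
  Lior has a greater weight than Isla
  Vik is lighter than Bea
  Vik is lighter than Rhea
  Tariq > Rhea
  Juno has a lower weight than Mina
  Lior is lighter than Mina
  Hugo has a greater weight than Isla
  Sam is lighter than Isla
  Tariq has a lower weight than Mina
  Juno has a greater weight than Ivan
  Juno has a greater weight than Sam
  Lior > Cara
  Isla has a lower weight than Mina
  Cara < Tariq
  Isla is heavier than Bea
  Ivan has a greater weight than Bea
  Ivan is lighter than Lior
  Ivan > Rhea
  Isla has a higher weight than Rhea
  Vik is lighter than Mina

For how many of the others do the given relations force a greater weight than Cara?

The elements the relations force above Cara are Tariq, Hugo, Lior, Mina — no chain reaches any other.
That is 4.

4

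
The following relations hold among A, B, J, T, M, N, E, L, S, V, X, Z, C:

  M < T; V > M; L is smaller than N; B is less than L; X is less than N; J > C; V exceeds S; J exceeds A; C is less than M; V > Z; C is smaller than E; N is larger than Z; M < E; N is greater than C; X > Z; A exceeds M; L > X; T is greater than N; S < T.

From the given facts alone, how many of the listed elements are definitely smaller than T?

8

The elements the relations force below T are Z, C, X, M, B, S, L, N — no chain reaches any other.
That is 8.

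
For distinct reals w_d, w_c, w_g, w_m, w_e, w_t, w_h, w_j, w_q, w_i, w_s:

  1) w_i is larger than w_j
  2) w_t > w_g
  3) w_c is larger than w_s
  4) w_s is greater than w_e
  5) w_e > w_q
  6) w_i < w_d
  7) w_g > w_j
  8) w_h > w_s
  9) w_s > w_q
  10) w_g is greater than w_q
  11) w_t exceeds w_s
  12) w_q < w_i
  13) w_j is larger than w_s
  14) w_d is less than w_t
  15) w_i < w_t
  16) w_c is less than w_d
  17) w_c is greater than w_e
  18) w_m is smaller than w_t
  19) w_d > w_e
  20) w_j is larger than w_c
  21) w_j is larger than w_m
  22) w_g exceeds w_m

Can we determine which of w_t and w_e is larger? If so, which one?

w_t

w_e < w_s and w_s < w_c give w_e < w_c.
Then w_c < w_j extends the chain to w_j.
With w_j < w_i: w_e < w_s < w_c < w_j < w_i.
Then w_i < w_d extends the chain to w_d.
Then w_d < w_t extends the chain to w_t.
So w_t is larger.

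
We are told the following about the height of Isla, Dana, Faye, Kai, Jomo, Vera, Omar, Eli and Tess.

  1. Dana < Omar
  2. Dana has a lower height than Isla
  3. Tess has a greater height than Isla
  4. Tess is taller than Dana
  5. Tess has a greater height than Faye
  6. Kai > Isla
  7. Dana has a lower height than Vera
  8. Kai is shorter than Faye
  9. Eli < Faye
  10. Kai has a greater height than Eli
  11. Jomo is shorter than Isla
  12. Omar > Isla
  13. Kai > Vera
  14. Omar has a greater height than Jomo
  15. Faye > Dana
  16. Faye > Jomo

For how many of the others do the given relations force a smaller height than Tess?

Directly below Tess: Dana, Isla, Faye.
One step further: Jomo, Eli, Kai (6 so far).
One step further: Vera (7 so far).
No other element is forced below Tess by the given relations, so the count is 7.

7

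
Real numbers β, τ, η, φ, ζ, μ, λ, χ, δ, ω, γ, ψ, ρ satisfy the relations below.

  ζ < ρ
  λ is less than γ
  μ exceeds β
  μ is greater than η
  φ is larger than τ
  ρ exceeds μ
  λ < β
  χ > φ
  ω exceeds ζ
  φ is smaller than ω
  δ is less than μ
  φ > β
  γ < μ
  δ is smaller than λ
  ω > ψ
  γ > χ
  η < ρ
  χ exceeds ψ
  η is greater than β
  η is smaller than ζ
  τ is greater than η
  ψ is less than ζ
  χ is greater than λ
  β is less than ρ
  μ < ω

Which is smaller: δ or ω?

The relevant relations are δ < λ; λ < β; β < η; η < τ; τ < φ; φ < χ; χ < γ; γ < μ; μ < ω.
Together: δ < λ < β < η < τ < φ < χ < γ < μ < ω.
So δ < ω; δ is the smaller of the two.

δ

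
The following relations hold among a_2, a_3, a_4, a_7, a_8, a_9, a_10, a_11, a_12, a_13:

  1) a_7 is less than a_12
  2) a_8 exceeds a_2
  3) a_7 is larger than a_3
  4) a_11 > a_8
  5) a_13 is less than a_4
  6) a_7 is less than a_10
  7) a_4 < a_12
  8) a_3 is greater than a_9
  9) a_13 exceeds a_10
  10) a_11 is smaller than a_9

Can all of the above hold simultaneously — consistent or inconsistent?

consistent

Every relation is compatible with a_2 < a_8 < a_11 < a_9 < a_3 < a_7 < a_10 < a_13 < a_4 < a_12; the set is consistent.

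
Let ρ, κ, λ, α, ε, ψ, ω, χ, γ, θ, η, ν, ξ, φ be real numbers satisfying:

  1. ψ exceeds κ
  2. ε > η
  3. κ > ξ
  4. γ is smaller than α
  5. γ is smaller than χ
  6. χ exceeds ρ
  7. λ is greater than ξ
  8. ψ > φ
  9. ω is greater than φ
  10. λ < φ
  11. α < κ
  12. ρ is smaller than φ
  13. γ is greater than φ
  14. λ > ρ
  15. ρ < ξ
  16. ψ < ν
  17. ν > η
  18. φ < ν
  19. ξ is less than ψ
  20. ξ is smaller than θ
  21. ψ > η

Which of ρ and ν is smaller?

ρ < ξ and ξ < λ give ρ < λ.
With λ < φ: ρ < ξ < λ < φ.
Then φ < γ extends the chain to γ.
Then γ < α extends the chain to α.
Then α < κ extends the chain to κ.
With κ < ψ: ρ < ξ < λ < φ < γ < α < κ < ψ.
With ψ < ν: ρ < ξ < λ < φ < γ < α < κ < ψ < ν.
So ρ < ν; ρ is the smaller of the two.

ρ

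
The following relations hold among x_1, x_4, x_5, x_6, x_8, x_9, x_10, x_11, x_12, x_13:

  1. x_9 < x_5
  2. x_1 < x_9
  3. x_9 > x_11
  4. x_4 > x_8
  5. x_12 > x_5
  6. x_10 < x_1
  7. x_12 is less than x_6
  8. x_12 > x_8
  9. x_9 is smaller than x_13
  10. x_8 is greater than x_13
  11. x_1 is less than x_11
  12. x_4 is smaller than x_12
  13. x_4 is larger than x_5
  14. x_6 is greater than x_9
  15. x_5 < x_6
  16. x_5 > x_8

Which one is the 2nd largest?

The consecutive relations fix a unique order: x_10 < x_1 < x_11 < x_9 < x_13 < x_8 < x_5 < x_4 < x_12 < x_6.
Counting 2 from the largest end gives x_12.

x_12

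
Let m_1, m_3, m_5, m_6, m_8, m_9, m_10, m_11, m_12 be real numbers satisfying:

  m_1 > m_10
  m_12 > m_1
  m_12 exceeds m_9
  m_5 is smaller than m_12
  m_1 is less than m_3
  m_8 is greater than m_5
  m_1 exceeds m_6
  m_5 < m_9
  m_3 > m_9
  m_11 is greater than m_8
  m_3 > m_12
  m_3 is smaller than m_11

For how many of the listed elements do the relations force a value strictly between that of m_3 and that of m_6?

2

The relations place m_6 below m_3. An element lies strictly between them when it is forced above m_6 and also forced below m_3.
Above m_6: {m_1, m_12, m_11}. Below m_3: {m_10, m_5, m_1, m_9, m_12}.
Intersection: {m_1, m_12} — 2.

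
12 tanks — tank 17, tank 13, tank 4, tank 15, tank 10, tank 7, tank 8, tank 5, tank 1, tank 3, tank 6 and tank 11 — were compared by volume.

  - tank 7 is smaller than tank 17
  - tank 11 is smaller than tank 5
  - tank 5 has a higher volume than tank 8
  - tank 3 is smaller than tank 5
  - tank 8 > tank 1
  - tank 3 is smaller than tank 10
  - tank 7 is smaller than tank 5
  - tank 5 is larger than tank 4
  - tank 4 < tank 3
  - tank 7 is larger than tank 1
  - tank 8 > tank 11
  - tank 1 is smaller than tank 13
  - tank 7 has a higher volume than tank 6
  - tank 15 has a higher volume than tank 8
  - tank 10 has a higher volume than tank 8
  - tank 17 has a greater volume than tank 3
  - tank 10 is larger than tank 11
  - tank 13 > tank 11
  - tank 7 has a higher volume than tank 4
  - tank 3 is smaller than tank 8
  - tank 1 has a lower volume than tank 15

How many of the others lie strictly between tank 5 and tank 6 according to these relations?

1

Chaining upward from tank 6 reaches: tank 7, tank 17.
Chaining downward from tank 5 reaches: tank 4, tank 1, tank 3, tank 11, tank 7, tank 8.
Strictly between tank 6 and tank 5 are those in both lists: tank 7 — 1 element.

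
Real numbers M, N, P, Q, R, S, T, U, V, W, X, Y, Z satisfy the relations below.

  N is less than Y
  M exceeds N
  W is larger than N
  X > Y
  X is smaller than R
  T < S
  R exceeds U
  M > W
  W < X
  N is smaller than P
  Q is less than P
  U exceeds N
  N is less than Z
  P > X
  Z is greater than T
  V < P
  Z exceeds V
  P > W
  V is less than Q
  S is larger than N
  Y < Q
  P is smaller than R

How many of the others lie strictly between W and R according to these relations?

Chaining upward from W reaches: M, X, P.
Chaining downward from R reaches: N, Y, V, X, U, Q, P.
Strictly between W and R are those in both lists: X, P — 2 elements.

2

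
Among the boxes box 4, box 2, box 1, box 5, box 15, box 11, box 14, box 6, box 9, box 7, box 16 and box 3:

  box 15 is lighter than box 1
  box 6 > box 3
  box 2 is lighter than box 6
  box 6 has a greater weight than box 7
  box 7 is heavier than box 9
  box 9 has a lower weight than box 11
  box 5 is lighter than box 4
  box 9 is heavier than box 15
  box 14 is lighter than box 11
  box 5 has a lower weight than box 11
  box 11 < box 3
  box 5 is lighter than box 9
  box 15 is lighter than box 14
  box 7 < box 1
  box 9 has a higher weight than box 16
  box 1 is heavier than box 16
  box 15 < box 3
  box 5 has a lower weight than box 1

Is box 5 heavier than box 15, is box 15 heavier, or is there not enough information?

Following every chain through box 15: above box 15 we get box 14, box 9, box 11, box 7, box 1, box 3, box 6.
box 5 is not reached, and no chain runs the other way from box 5 to box 15.
So the given relations leave the order of box 15 and box 5 undetermined.

undetermined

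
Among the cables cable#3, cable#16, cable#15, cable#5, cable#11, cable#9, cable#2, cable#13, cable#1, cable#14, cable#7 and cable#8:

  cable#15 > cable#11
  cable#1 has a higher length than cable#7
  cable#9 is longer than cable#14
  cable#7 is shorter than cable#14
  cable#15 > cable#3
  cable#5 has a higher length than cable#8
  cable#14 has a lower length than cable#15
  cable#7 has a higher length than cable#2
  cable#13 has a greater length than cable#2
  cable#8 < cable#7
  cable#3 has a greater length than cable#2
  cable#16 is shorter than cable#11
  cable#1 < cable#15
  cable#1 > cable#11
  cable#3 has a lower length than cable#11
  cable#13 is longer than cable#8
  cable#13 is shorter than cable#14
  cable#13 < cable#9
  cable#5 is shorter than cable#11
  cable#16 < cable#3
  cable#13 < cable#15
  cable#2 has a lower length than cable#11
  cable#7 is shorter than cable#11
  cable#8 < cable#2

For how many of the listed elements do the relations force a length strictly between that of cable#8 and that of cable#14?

Chaining upward from cable#8 reaches: cable#2, cable#13, cable#7, cable#9, cable#5, cable#3, cable#11, cable#1, cable#15.
Chaining downward from cable#14 reaches: cable#2, cable#13, cable#7.
Strictly between cable#8 and cable#14 are those in both lists: cable#2, cable#13, cable#7 — 3 elements.

3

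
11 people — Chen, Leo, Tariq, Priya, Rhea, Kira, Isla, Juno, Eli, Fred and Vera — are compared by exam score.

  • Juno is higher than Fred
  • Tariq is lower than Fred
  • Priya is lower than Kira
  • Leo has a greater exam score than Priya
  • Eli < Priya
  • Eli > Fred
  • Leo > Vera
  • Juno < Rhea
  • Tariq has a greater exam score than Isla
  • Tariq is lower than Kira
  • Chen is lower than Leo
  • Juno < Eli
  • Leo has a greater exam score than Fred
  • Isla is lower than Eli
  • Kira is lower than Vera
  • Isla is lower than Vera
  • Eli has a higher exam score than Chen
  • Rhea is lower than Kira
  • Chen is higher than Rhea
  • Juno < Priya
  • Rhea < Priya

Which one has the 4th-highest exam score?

Priya

The consecutive relations fix a unique order: Isla < Tariq < Fred < Juno < Rhea < Chen < Eli < Priya < Kira < Vera < Leo.
Counting 4 from the largest end gives Priya.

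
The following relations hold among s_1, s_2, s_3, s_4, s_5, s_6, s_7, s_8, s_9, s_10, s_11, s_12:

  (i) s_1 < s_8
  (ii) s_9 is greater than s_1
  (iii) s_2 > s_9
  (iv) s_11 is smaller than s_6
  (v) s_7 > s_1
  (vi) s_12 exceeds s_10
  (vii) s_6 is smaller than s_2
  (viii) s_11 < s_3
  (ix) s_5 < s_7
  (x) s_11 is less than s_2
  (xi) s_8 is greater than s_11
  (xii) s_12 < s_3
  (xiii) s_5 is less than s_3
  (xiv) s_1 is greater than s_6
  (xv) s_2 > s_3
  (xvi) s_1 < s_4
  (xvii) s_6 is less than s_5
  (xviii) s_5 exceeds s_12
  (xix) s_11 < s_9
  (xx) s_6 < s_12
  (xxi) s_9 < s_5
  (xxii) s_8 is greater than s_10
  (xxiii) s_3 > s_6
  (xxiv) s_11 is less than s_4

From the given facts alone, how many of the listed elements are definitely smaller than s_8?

4

From s_8 the given relations immediately reach s_11, s_1, s_10.
From those, s_6 — 4 in total.
No other element is forced below s_8 by the given relations, so the count is 4.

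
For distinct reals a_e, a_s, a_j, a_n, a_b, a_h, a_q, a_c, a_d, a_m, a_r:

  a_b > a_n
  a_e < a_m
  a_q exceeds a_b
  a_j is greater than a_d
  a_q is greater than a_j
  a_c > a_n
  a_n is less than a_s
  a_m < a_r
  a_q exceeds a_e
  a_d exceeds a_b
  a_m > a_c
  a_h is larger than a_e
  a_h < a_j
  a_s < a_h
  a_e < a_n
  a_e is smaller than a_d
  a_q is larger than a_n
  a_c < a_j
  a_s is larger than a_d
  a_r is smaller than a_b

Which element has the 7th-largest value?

The consecutive relations fix a unique order: a_e < a_n < a_c < a_m < a_r < a_b < a_d < a_s < a_h < a_j < a_q.
The 7th largest is a_r.

a_r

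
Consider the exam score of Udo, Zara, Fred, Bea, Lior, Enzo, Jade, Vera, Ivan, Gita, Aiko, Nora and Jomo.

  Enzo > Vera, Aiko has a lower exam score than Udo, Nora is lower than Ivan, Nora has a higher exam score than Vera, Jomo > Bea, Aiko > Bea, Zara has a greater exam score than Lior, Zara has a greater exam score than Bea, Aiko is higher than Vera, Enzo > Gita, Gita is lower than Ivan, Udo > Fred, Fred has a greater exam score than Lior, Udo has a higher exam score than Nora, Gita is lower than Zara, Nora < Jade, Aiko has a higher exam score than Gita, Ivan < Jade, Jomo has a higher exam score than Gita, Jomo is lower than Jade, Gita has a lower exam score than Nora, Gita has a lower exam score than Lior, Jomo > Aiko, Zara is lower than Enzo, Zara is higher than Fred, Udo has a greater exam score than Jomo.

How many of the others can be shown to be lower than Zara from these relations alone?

4

From Zara the given relations immediately reach Bea, Gita, Lior, Fred.
No other element is forced below Zara by the given relations, so the count is 4.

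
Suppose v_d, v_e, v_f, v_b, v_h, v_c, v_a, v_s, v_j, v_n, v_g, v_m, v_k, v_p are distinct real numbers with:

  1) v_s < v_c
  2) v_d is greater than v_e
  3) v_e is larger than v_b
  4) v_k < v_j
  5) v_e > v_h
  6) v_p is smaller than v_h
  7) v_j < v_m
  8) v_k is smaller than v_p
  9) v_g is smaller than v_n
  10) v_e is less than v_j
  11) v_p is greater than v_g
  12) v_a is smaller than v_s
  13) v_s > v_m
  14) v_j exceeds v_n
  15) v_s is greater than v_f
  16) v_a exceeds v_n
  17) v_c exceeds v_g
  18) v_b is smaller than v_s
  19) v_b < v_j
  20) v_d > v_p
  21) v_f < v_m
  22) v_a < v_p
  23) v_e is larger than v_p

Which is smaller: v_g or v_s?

Link the given pairs in sequence: v_g < v_n; v_n < v_a; v_a < v_p; v_p < v_h; v_h < v_e; v_e < v_j; v_j < v_m; v_m < v_s.
Chaining these gives v_g < v_n < v_a < v_p < v_h < v_e < v_j < v_m < v_s.
So v_g < v_s; v_g is the smaller of the two.

v_g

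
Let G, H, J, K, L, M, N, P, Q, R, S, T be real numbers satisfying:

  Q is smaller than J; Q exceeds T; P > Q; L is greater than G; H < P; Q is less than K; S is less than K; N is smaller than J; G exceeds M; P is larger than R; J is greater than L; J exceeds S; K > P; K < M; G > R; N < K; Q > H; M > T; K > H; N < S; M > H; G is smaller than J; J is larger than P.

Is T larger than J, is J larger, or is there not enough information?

T < Q and Q < P give T < P.
Then P < K extends the chain to K.
Then K < M extends the chain to M.
Then M < G extends the chain to G.
Then G < L extends the chain to L.
Then L < J extends the chain to J.
So J is larger.

J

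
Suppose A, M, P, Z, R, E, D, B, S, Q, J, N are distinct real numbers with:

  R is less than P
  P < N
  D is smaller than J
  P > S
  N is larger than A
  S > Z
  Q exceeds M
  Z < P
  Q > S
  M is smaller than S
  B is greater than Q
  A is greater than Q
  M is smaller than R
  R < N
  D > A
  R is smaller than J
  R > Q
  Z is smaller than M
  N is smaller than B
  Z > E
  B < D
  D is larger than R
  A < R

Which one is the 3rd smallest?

Piecing the relations together gives one ordering: E < Z < M < S < Q < A < R < P < N < B < D < J.
Counting 3 from the smallest end gives M.

M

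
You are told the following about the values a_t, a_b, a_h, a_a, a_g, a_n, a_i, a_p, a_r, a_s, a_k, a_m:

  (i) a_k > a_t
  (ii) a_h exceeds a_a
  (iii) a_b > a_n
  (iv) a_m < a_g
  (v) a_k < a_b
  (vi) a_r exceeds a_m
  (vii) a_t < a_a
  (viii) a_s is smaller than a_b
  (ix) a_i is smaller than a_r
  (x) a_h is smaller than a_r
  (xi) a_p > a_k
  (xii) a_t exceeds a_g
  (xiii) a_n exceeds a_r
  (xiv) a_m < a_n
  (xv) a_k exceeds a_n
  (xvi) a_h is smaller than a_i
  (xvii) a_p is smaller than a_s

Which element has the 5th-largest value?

a_n

Chaining the given pairs: a_m < a_g < a_t < a_a < a_h < a_i < a_r < a_n < a_k < a_p < a_s < a_b.
The 5th largest is a_n.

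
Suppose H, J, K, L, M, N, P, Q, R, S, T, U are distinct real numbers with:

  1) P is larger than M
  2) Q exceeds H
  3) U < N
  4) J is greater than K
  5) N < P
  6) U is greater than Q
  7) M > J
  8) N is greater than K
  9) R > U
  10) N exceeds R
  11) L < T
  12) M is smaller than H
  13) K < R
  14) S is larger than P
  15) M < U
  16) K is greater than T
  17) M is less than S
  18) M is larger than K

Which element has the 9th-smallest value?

The consecutive relations fix a unique order: L < T < K < J < M < H < Q < U < R < N < P < S.
Counting 9 from the smallest end gives R.

R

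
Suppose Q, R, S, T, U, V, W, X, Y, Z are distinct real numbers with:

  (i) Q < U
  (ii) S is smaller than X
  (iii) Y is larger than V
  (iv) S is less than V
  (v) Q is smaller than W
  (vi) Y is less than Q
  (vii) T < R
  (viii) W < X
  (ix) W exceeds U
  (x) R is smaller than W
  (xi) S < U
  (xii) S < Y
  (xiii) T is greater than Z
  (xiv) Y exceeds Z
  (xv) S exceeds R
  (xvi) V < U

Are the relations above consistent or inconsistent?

The single ordering Z < T < R < S < V < Y < Q < U < W < X satisfies every listed relation, so no contradiction arises.

consistent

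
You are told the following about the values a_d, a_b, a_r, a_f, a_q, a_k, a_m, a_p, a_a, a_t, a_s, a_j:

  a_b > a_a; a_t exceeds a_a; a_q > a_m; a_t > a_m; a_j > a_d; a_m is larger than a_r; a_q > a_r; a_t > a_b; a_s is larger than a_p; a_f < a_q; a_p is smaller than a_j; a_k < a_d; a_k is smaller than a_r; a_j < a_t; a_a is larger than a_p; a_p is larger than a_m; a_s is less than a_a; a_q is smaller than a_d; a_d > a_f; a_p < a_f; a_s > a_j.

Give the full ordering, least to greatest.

a_k < a_r < a_m < a_p < a_f < a_q < a_d < a_j < a_s < a_a < a_b < a_t

Nothing is placed below a_k, so it is least; from there a_k < a_r; a_r < a_m; a_m < a_p; a_p < a_f; a_f < a_q; a_q < a_d; a_d < a_j; a_j < a_s; a_s < a_a; a_a < a_b; a_b < a_t, each given directly.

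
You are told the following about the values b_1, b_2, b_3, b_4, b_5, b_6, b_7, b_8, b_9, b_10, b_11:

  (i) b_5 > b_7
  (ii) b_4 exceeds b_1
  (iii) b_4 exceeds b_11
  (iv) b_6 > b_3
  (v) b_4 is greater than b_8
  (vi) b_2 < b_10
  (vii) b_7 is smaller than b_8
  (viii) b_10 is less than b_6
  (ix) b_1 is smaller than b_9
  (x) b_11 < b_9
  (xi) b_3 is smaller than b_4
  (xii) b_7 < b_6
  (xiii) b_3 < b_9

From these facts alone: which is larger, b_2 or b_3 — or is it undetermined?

undetermined

Following every chain through b_2: above b_2 we get b_10, b_6.
b_3 is not reached, and no chain runs the other way from b_3 to b_2.
So the given relations leave the order of b_2 and b_3 undetermined.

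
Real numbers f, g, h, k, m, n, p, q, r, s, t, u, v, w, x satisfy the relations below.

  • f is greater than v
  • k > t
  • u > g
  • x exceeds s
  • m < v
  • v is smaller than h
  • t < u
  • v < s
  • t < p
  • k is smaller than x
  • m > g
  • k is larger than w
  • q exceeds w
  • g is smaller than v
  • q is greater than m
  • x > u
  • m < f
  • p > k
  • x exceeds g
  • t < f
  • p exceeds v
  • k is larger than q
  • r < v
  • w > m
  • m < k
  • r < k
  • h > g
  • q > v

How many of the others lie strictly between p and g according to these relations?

Chaining upward from g reaches: m, v, w, u, q, s, k, f, h, x.
Chaining downward from p reaches: r, t, m, v, w, q, k.
Strictly between g and p are those in both lists: m, v, w, q, k — 5 elements.

5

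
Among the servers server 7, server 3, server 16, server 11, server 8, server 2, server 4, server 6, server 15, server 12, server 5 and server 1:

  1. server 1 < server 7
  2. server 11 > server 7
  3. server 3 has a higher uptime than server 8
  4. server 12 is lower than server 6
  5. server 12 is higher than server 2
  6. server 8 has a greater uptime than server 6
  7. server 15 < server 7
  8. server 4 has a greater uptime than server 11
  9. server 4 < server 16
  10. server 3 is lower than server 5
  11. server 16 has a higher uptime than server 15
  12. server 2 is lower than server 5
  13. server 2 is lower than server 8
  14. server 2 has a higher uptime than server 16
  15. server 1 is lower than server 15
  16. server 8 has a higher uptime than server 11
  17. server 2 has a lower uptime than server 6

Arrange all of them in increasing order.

server 1 < server 15 < server 7 < server 11 < server 4 < server 16 < server 2 < server 12 < server 6 < server 8 < server 3 < server 5

Each adjacent pair is fixed by a given relation: server 1 < server 15; server 15 < server 7; server 7 < server 11; server 11 < server 4; server 4 < server 16; server 16 < server 2; server 2 < server 12; server 12 < server 6; server 6 < server 8; server 8 < server 3; server 3 < server 5. Chaining them end to end gives the full order.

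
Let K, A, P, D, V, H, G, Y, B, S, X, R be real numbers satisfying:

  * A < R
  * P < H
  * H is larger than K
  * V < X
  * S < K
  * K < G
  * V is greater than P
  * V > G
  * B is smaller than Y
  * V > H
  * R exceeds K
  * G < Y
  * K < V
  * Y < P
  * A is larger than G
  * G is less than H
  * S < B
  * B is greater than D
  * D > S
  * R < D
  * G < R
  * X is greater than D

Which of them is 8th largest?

Piecing the relations together gives one ordering: S < K < G < A < R < D < B < Y < P < H < V < X.
Counting 8 from the largest end gives R.

R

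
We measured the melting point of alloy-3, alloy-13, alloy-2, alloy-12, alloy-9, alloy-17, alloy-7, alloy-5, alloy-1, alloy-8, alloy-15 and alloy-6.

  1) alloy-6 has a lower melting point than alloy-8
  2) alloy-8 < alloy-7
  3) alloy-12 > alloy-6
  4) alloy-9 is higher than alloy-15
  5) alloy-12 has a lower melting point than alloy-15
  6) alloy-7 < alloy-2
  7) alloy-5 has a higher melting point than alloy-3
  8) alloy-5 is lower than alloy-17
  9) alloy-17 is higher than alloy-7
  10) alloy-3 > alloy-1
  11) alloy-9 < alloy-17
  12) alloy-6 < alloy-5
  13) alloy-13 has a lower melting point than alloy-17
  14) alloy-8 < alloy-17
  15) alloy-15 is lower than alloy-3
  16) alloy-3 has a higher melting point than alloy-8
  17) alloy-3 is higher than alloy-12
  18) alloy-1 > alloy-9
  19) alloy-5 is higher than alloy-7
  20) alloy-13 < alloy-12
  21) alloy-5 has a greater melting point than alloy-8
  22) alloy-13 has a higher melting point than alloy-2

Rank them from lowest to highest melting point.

alloy-6 < alloy-8 < alloy-7 < alloy-2 < alloy-13 < alloy-12 < alloy-15 < alloy-9 < alloy-1 < alloy-3 < alloy-5 < alloy-17

Each adjacent pair is fixed by a given relation: alloy-6 < alloy-8; alloy-8 < alloy-7; alloy-7 < alloy-2; alloy-2 < alloy-13; alloy-13 < alloy-12; alloy-12 < alloy-15; alloy-15 < alloy-9; alloy-9 < alloy-1; alloy-1 < alloy-3; alloy-3 < alloy-5; alloy-5 < alloy-17. Chaining them end to end gives the full order.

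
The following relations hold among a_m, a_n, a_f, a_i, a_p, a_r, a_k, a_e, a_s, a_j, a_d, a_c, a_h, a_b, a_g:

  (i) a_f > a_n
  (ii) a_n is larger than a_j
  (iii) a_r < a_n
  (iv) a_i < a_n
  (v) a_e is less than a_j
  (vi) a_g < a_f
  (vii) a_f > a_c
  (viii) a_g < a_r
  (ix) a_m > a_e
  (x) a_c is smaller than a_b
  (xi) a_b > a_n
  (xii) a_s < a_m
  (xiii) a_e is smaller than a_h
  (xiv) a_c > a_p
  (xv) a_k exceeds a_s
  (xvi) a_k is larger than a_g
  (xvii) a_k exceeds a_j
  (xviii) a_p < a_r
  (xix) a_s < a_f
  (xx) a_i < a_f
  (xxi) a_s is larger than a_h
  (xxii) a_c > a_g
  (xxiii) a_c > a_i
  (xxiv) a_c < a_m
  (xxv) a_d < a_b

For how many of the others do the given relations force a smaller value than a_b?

From a_b the given relations immediately reach a_d, a_c, a_n.
From those, a_i, a_g, a_j, a_p, a_r — 8 in total.
From those, a_e — 9 in total.
No other element is forced below a_b by the given relations, so the count is 9.

9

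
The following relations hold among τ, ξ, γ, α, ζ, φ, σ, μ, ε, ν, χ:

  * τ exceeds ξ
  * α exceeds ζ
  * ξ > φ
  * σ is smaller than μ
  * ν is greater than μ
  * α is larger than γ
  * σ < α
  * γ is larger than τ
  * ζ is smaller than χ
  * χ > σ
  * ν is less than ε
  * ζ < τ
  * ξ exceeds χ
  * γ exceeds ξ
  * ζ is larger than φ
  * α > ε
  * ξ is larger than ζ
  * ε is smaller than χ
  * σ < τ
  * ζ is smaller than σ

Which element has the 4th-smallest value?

μ

Piecing the relations together gives one ordering: φ < ζ < σ < μ < ν < ε < χ < ξ < τ < γ < α.
Counting 4 from the smallest end gives μ.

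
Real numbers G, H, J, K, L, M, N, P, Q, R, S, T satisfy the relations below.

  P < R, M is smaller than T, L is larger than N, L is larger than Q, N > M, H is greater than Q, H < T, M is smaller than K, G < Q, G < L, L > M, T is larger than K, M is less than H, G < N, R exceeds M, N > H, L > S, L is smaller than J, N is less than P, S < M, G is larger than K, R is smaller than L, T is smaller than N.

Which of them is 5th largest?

N

Chaining the given pairs: S < M < K < G < Q < H < T < N < P < R < L < J.
Counting 5 from the largest end gives N.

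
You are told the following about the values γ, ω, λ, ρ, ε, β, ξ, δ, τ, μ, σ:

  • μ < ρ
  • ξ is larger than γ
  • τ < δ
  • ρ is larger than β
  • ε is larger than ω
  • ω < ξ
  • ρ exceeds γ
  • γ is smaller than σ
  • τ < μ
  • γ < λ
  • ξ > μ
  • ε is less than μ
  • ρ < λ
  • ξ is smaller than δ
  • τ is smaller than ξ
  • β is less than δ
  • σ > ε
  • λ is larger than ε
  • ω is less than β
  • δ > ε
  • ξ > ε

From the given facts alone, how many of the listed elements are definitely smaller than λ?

7

From λ the given relations immediately reach ε, γ, ρ.
From those, ω, β, μ — 6 in total.
From those, τ — 7 in total.
No other element is forced below λ by the given relations, so the count is 7.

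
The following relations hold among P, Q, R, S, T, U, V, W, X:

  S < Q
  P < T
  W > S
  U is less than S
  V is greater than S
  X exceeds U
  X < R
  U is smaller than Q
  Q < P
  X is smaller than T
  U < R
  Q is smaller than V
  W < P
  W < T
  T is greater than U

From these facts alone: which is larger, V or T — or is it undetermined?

Following every chain through V: below V we get U, S, Q.
T is not reached, and no chain runs the other way from T to V.
So the given relations leave the order of V and T undetermined.

undetermined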